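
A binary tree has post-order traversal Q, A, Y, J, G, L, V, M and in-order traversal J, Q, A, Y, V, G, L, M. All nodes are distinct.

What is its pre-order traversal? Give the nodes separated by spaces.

M V J Y A Q L G

The last element of post-order is the root; it splits in-order into left and right subtrees.
Root M: left subtree has 7 nodes {J, Q, A, Y, V, G, L}, right has 0 { }.
  Root V: left subtree has 4 nodes {J, Q, A, Y}, right has 2 {G, L}.
    Root J: left subtree has 0 nodes { }, right has 3 {Q, A, Y}.
      Root Y: left subtree has 2 nodes {Q, A}, right has 0 { }.
        Root A: left subtree has 1 node {Q}, right has 0 { }.
    Root L: left subtree has 1 node {G}, right has 0 { }.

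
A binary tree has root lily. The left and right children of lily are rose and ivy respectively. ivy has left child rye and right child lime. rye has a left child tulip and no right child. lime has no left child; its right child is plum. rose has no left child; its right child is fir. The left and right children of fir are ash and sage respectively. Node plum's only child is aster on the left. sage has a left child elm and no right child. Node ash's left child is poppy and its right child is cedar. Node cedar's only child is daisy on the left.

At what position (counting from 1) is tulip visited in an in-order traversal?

10

In-order visits the left subtree, then the node, then the right subtree.
At lily: go left to rose.
  At rose: no left child.
  Visit rose.
  At rose: go right to fir.
    At fir: go left to ash.
      At ash: go left to poppy.
        poppy is a leaf — visit poppy.
      Visit ash.
      At ash: go right to cedar.
        At cedar: go left to daisy.
          daisy is a leaf — visit daisy.
        Visit cedar.
        At cedar: no right child.
    Visit fir.
    At fir: go right to sage.
      At sage: go left to elm.
        elm is a leaf — visit elm.
      Visit sage.
      At sage: no right child.
Visit lily.
At lily: go right to ivy.
  At ivy: go left to rye.
    At rye: go left to tulip.
      tulip is a leaf — visit tulip.
    Visit rye.
    At rye: no right child.
  Visit ivy.
  At ivy: go right to lime.
    At lime: no left child.
    Visit lime.
    At lime: go right to plum.
      At plum: go left to aster.
        aster is a leaf — visit aster.
      Visit plum.
      At plum: no right child.
Full in-order sequence: rose, poppy, ash, daisy, cedar, fir, elm, sage, lily, tulip, rye, ivy, lime, aster, plum.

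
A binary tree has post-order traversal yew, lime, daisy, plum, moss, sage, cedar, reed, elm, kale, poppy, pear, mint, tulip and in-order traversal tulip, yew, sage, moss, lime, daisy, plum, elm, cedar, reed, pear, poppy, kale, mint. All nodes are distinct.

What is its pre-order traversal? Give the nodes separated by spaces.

tulip mint pear elm sage yew moss plum daisy lime reed cedar poppy kale

The last element of post-order is the root; it splits in-order into left and right subtrees.
Root tulip: left subtree has 0 nodes { }, right has 13 {yew, sage, moss, lime, daisy, plum, elm, cedar, reed, pear, poppy, kale, mint}.
  Root mint: left subtree has 12 nodes {yew, sage, moss, lime, daisy, plum, elm, cedar, reed, pear, poppy, kale}, right has 0 { }.
    Root pear: left subtree has 9 nodes {yew, sage, moss, lime, daisy, plum, elm, cedar, reed}, right has 2 {poppy, kale}.
      Root elm: left subtree has 6 nodes {yew, sage, moss, lime, daisy, plum}, right has 2 {cedar, reed}.
        Root sage: left subtree has 1 node {yew}, right has 4 {moss, lime, daisy, plum}.
          Root moss: left subtree has 0 nodes { }, right has 3 {lime, daisy, plum}.
            Root plum: left subtree has 2 nodes {lime, daisy}, right has 0 { }.
              Root daisy: left subtree has 1 node {lime}, right has 0 { }.
        Root reed: left subtree has 1 node {cedar}, right has 0 { }.
      Root poppy: left subtree has 0 nodes { }, right has 1 {kale}.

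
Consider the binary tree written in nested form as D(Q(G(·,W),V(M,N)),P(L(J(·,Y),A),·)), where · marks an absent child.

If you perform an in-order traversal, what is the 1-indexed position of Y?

In-order visits the left subtree, then the node, then the right subtree.
At D: go left to Q.
  At Q: go left to G.
    At G: no left child.
    Visit G.
    At G: go right to W.
      W is a leaf — visit W.
  Visit Q.
  At Q: go right to V.
    At V: go left to M.
      M is a leaf — visit M.
    Visit V.
    At V: go right to N.
      N is a leaf — visit N.
Visit D.
At D: go right to P.
  At P: go left to L.
    At L: go left to J.
      At J: no left child.
      Visit J.
      At J: go right to Y.
        Y is a leaf — visit Y.
    Visit L.
    At L: go right to A.
      A is a leaf — visit A.
  Visit P.
  At P: no right child.
Full in-order sequence: G, W, Q, M, V, N, D, J, Y, L, A, P.

9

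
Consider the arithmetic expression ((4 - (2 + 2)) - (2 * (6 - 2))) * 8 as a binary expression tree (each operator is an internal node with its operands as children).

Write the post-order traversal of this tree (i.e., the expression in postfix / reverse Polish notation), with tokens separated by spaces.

4 2 2 + - 2 6 2 - * - 8 *

Post-order on an expression tree gives postfix notation: for each operator, emit left operand, right operand, then the operator.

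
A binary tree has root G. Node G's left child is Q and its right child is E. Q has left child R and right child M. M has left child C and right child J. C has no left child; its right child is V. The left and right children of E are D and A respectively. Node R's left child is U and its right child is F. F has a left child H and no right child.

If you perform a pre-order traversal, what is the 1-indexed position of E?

Pre-order visits the node, then its left subtree, then its right subtree.
Visit G.
At G: go left to Q.
  Visit Q.
  At Q: go left to R.
    Visit R.
    At R: go left to U.
      U is a leaf — visit U.
    At R: go right to F.
      Visit F.
      At F: go left to H.
        H is a leaf — visit H.
      At F: no right child.
  At Q: go right to M.
    Visit M.
    At M: go left to C.
      Visit C.
      At C: no left child.
      At C: go right to V.
        V is a leaf — visit V.
    At M: go right to J.
      J is a leaf — visit J.
At G: go right to E.
  Visit E.
  At E: go left to D.
    D is a leaf — visit D.
  At E: go right to A.
    A is a leaf — visit A.
Full pre-order sequence: G, Q, R, U, F, H, M, C, V, J, E, D, A.

11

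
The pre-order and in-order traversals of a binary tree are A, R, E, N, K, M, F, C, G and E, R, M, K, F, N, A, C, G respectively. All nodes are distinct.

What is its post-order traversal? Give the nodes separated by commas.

E, M, F, K, N, R, G, C, A

The first element of pre-order is the root; it splits in-order into left and right subtrees.
Root A: left subtree has 6 nodes {E, R, M, K, F, N}, right has 2 {C, G}.
  Root R: left subtree has 1 node {E}, right has 4 {M, K, F, N}.
    Root N: left subtree has 3 nodes {M, K, F}, right has 0 { }.
      Root K: left subtree has 1 node {M}, right has 1 {F}.
  Root C: left subtree has 0 nodes { }, right has 1 {G}.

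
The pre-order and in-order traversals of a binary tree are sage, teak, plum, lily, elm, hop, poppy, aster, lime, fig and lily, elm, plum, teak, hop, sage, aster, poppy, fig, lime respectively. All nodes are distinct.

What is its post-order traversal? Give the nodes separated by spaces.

The first element of pre-order is the root; it splits in-order into left and right subtrees.
Root sage: left subtree has 5 nodes {lily, elm, plum, teak, hop}, right has 4 {aster, poppy, fig, lime}.
  Root teak: left subtree has 3 nodes {lily, elm, plum}, right has 1 {hop}.
    Root plum: left subtree has 2 nodes {lily, elm}, right has 0 { }.
      Root lily: left subtree has 0 nodes { }, right has 1 {elm}.
  Root poppy: left subtree has 1 node {aster}, right has 2 {fig, lime}.
    Root lime: left subtree has 1 node {fig}, right has 0 { }.

elm lily plum hop teak aster fig lime poppy sage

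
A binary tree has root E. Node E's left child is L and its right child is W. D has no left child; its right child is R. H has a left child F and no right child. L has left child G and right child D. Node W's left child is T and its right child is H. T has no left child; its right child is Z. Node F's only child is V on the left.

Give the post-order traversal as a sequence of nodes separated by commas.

Post-order visits the left subtree, then the right subtree, then the node.
At E: go left to L.
  At L: go left to G.
    G is a leaf — visit G.
  At L: go right to D.
    At D: no left child.
    At D: go right to R.
      R is a leaf — visit R.
    Visit D.
  Visit L.
At E: go right to W.
  At W: go left to T.
    At T: no left child.
    At T: go right to Z.
      Z is a leaf — visit Z.
    Visit T.
  At W: go right to H.
    At H: go left to F.
      At F: go left to V.
        V is a leaf — visit V.
      At F: no right child.
      Visit F.
    At H: no right child.
    Visit H.
  Visit W.
Visit E.

G, R, D, L, Z, T, V, F, H, W, E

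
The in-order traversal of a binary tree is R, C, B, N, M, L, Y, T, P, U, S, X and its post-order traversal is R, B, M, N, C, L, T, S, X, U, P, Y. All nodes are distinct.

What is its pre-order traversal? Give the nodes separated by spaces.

The last element of post-order is the root; it splits in-order into left and right subtrees.
Root Y: left subtree has 6 nodes {R, C, B, N, M, L}, right has 5 {T, P, U, S, X}.
  Root L: left subtree has 5 nodes {R, C, B, N, M}, right has 0 { }.
    Root C: left subtree has 1 node {R}, right has 3 {B, N, M}.
      Root N: left subtree has 1 node {B}, right has 1 {M}.
  Root P: left subtree has 1 node {T}, right has 3 {U, S, X}.
    Root U: left subtree has 0 nodes { }, right has 2 {S, X}.
      Root X: left subtree has 1 node {S}, right has 0 { }.

Y L C R N B M P T U X S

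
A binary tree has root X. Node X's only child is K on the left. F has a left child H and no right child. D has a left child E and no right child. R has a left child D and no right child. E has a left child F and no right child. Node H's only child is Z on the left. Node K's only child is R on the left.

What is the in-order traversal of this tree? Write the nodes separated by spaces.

In-order visits the left subtree, then the node, then the right subtree.
At X: go left to K.
  At K: go left to R.
    At R: go left to D.
      At D: go left to E.
        At E: go left to F.
          At F: go left to H.
            At H: go left to Z.
              Z is a leaf — visit Z.
            Visit H.
            At H: no right child.
          Visit F.
          At F: no right child.
        Visit E.
        At E: no right child.
      Visit D.
      At D: no right child.
    Visit R.
    At R: no right child.
  Visit K.
  At K: no right child.
Visit X.
At X: no right child.

Z H F E D R K X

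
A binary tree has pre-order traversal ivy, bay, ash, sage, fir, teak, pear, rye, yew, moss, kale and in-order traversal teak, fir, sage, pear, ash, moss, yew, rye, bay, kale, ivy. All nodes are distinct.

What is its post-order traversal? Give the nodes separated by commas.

The first element of pre-order is the root; it splits in-order into left and right subtrees.
Root ivy: left subtree has 10 nodes {teak, fir, sage, pear, ash, moss, yew, rye, bay, kale}, right has 0 { }.
  Root bay: left subtree has 8 nodes {teak, fir, sage, pear, ash, moss, yew, rye}, right has 1 {kale}.
    Root ash: left subtree has 4 nodes {teak, fir, sage, pear}, right has 3 {moss, yew, rye}.
      Root sage: left subtree has 2 nodes {teak, fir}, right has 1 {pear}.
        Root fir: left subtree has 1 node {teak}, right has 0 { }.
      Root rye: left subtree has 2 nodes {moss, yew}, right has 0 { }.
        Root yew: left subtree has 1 node {moss}, right has 0 { }.

teak, fir, pear, sage, moss, yew, rye, ash, kale, bay, ivy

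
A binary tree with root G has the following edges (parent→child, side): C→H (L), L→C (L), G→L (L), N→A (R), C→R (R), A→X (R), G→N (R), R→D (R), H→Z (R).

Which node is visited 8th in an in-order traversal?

In-order visits the left subtree, then the node, then the right subtree.
At G: go left to L.
  At L: go left to C.
    At C: go left to H.
      At H: no left child.
      Visit H.
      At H: go right to Z.
        Z is a leaf — visit Z.
    Visit C.
    At C: go right to R.
      At R: no left child.
      Visit R.
      At R: go right to D.
        D is a leaf — visit D.
  Visit L.
  At L: no right child.
Visit G.
At G: go right to N.
  At N: no left child.
  Visit N.
  At N: go right to A.
    At A: no left child.
    Visit A.
    At A: go right to X.
      X is a leaf — visit X.
Full in-order sequence: H, Z, C, R, D, L, G, N, A, X.

N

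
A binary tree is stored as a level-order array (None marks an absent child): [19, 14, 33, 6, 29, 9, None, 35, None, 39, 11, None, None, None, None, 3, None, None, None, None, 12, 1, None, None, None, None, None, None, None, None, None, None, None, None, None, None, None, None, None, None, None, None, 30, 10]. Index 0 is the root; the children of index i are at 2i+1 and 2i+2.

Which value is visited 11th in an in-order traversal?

11

In-order visits the left subtree, then the node, then the right subtree.
At 19: go left to 14.
  At 14: go left to 6.
    At 6: go left to 35.
      At 35: go left to 3.
        3 is a leaf — visit 3.
      Visit 35.
      At 35: no right child.
    Visit 6.
    At 6: no right child.
  Visit 14.
  At 14: go right to 29.
    At 29: go left to 39.
      At 39: no left child.
      Visit 39.
      At 39: go right to 12.
        At 12: no left child.
        Visit 12.
        At 12: go right to 30.
          30 is a leaf — visit 30.
    Visit 29.
    At 29: go right to 11.
      At 11: go left to 1.
        At 1: go left to 10.
          10 is a leaf — visit 10.
        Visit 1.
        At 1: no right child.
      Visit 11.
      At 11: no right child.
Visit 19.
At 19: go right to 33.
  At 33: go left to 9.
    9 is a leaf — visit 9.
  Visit 33.
  At 33: no right child.
Full in-order sequence: 3, 35, 6, 14, 39, 12, 30, 29, 10, 1, 11, 19, 9, 33.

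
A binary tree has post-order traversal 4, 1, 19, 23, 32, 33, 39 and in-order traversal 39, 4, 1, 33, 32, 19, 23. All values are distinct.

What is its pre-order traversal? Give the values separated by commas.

39, 33, 1, 4, 32, 23, 19

The last element of post-order is the root; it splits in-order into left and right subtrees.
Root 39: left subtree has 0 nodes { }, right has 6 {4, 1, 33, 32, 19, 23}.
  Root 33: left subtree has 2 nodes {4, 1}, right has 3 {32, 19, 23}.
    Root 1: left subtree has 1 node {4}, right has 0 { }.
    Root 32: left subtree has 0 nodes { }, right has 2 {19, 23}.
      Root 23: left subtree has 1 node {19}, right has 0 { }.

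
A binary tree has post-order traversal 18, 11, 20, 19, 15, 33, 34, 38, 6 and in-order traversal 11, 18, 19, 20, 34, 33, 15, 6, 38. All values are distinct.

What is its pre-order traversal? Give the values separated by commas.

6, 34, 19, 11, 18, 20, 33, 15, 38

The last element of post-order is the root; it splits in-order into left and right subtrees.
Root 6: left subtree has 7 nodes {11, 18, 19, 20, 34, 33, 15}, right has 1 {38}.
  Root 34: left subtree has 4 nodes {11, 18, 19, 20}, right has 2 {33, 15}.
    Root 19: left subtree has 2 nodes {11, 18}, right has 1 {20}.
      Root 11: left subtree has 0 nodes { }, right has 1 {18}.
    Root 33: left subtree has 0 nodes { }, right has 1 {15}.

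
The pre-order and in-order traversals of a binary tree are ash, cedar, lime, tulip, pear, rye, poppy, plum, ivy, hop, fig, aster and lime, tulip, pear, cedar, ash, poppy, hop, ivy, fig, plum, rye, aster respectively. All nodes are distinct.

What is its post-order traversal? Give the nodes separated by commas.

The first element of pre-order is the root; it splits in-order into left and right subtrees.
Root ash: left subtree has 4 nodes {lime, tulip, pear, cedar}, right has 7 {poppy, hop, ivy, fig, plum, rye, aster}.
  Root cedar: left subtree has 3 nodes {lime, tulip, pear}, right has 0 { }.
    Root lime: left subtree has 0 nodes { }, right has 2 {tulip, pear}.
      Root tulip: left subtree has 0 nodes { }, right has 1 {pear}.
  Root rye: left subtree has 5 nodes {poppy, hop, ivy, fig, plum}, right has 1 {aster}.
    Root poppy: left subtree has 0 nodes { }, right has 4 {hop, ivy, fig, plum}.
      Root plum: left subtree has 3 nodes {hop, ivy, fig}, right has 0 { }.
        Root ivy: left subtree has 1 node {hop}, right has 1 {fig}.

pear, tulip, lime, cedar, hop, fig, ivy, plum, poppy, aster, rye, ash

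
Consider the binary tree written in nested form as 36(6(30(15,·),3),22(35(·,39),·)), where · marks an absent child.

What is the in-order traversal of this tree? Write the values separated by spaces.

In-order visits the left subtree, then the node, then the right subtree.
At 36: go left to 6.
  At 6: go left to 30.
    At 30: go left to 15.
      15 is a leaf — visit 15.
    Visit 30.
    At 30: no right child.
  Visit 6.
  At 6: go right to 3.
    3 is a leaf — visit 3.
Visit 36.
At 36: go right to 22.
  At 22: go left to 35.
    At 35: no left child.
    Visit 35.
    At 35: go right to 39.
      39 is a leaf — visit 39.
  Visit 22.
  At 22: no right child.

15 30 6 3 36 35 39 22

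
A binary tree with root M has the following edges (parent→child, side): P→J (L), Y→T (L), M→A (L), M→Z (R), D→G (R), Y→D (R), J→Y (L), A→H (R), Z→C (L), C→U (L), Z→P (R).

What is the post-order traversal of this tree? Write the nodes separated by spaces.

H A U C T G D Y J P Z M

Post-order visits the left subtree, then the right subtree, then the node.
At M: go left to A.
  At A: no left child.
  At A: go right to H.
    H is a leaf — visit H.
  Visit A.
At M: go right to Z.
  At Z: go left to C.
    At C: go left to U.
      U is a leaf — visit U.
    At C: no right child.
    Visit C.
  At Z: go right to P.
    At P: go left to J.
      At J: go left to Y.
        At Y: go left to T.
          T is a leaf — visit T.
        At Y: go right to D.
          At D: no left child.
          At D: go right to G.
            G is a leaf — visit G.
          Visit D.
        Visit Y.
      At J: no right child.
      Visit J.
    At P: no right child.
    Visit P.
  Visit Z.
Visit M.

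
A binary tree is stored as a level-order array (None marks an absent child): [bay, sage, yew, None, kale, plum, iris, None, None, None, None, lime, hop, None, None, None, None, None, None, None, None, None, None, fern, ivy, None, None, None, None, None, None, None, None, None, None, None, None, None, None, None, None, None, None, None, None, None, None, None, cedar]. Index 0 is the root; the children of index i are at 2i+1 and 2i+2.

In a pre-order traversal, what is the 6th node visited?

Pre-order visits the node, then its left subtree, then its right subtree.
Visit bay.
At bay: go left to sage.
  Visit sage.
  At sage: no left child.
  At sage: go right to kale.
    kale is a leaf — visit kale.
At bay: go right to yew.
  Visit yew.
  At yew: go left to plum.
    Visit plum.
    At plum: go left to lime.
      Visit lime.
      At lime: go left to fern.
        Visit fern.
        At fern: no left child.
        At fern: go right to cedar.
          cedar is a leaf — visit cedar.
      At lime: go right to ivy.
        ivy is a leaf — visit ivy.
    At plum: go right to hop.
      hop is a leaf — visit hop.
  At yew: go right to iris.
    iris is a leaf — visit iris.
Full pre-order sequence: bay, sage, kale, yew, plum, lime, fern, cedar, ivy, hop, iris.

lime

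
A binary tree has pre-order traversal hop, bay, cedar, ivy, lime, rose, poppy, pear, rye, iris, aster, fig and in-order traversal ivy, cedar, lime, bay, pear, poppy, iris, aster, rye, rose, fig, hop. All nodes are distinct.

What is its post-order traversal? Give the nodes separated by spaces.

ivy lime cedar pear aster iris rye poppy fig rose bay hop

The first element of pre-order is the root; it splits in-order into left and right subtrees.
Root hop: left subtree has 11 nodes {ivy, cedar, lime, bay, pear, poppy, iris, aster, rye, rose, fig}, right has 0 { }.
  Root bay: left subtree has 3 nodes {ivy, cedar, lime}, right has 7 {pear, poppy, iris, aster, rye, rose, fig}.
    Root cedar: left subtree has 1 node {ivy}, right has 1 {lime}.
    Root rose: left subtree has 5 nodes {pear, poppy, iris, aster, rye}, right has 1 {fig}.
      Root poppy: left subtree has 1 node {pear}, right has 3 {iris, aster, rye}.
        Root rye: left subtree has 2 nodes {iris, aster}, right has 0 { }.
          Root iris: left subtree has 0 nodes { }, right has 1 {aster}.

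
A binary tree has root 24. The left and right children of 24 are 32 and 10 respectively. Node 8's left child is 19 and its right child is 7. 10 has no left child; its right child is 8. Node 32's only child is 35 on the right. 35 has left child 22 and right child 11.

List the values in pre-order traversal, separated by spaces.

24 32 35 22 11 10 8 19 7

Pre-order visits the node, then its left subtree, then its right subtree.
Visit 24.
At 24: go left to 32.
  Visit 32.
  At 32: no left child.
  At 32: go right to 35.
    Visit 35.
    At 35: go left to 22.
      22 is a leaf — visit 22.
    At 35: go right to 11.
      11 is a leaf — visit 11.
At 24: go right to 10.
  Visit 10.
  At 10: no left child.
  At 10: go right to 8.
    Visit 8.
    At 8: go left to 19.
      19 is a leaf — visit 19.
    At 8: go right to 7.
      7 is a leaf — visit 7.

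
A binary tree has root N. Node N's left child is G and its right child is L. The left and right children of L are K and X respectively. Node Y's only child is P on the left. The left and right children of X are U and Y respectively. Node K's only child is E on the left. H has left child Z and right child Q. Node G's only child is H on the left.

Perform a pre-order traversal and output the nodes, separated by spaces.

Pre-order visits the node, then its left subtree, then its right subtree.
Visit N.
At N: go left to G.
  Visit G.
  At G: go left to H.
    Visit H.
    At H: go left to Z.
      Z is a leaf — visit Z.
    At H: go right to Q.
      Q is a leaf — visit Q.
  At G: no right child.
At N: go right to L.
  Visit L.
  At L: go left to K.
    Visit K.
    At K: go left to E.
      E is a leaf — visit E.
    At K: no right child.
  At L: go right to X.
    Visit X.
    At X: go left to U.
      U is a leaf — visit U.
    At X: go right to Y.
      Visit Y.
      At Y: go left to P.
        P is a leaf — visit P.
      At Y: no right child.

N G H Z Q L K E X U Y P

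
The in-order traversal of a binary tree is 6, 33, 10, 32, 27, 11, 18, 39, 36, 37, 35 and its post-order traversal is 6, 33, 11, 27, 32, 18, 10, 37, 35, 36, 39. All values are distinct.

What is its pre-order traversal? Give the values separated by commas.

39, 10, 33, 6, 18, 32, 27, 11, 36, 35, 37

The last element of post-order is the root; it splits in-order into left and right subtrees.
Root 39: left subtree has 7 nodes {6, 33, 10, 32, 27, 11, 18}, right has 3 {36, 37, 35}.
  Root 10: left subtree has 2 nodes {6, 33}, right has 4 {32, 27, 11, 18}.
    Root 33: left subtree has 1 node {6}, right has 0 { }.
    Root 18: left subtree has 3 nodes {32, 27, 11}, right has 0 { }.
      Root 32: left subtree has 0 nodes { }, right has 2 {27, 11}.
        Root 27: left subtree has 0 nodes { }, right has 1 {11}.
  Root 36: left subtree has 0 nodes { }, right has 2 {37, 35}.
    Root 35: left subtree has 1 node {37}, right has 0 { }.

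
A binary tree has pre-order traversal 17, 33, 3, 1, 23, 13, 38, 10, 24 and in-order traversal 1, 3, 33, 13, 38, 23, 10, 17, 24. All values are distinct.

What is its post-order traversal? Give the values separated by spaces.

The first element of pre-order is the root; it splits in-order into left and right subtrees.
Root 17: left subtree has 7 nodes {1, 3, 33, 13, 38, 23, 10}, right has 1 {24}.
  Root 33: left subtree has 2 nodes {1, 3}, right has 4 {13, 38, 23, 10}.
    Root 3: left subtree has 1 node {1}, right has 0 { }.
    Root 23: left subtree has 2 nodes {13, 38}, right has 1 {10}.
      Root 13: left subtree has 0 nodes { }, right has 1 {38}.

1 3 38 13 10 23 33 24 17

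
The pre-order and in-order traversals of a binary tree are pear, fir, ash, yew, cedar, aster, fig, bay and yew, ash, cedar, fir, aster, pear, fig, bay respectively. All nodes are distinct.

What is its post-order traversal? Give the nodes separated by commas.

The first element of pre-order is the root; it splits in-order into left and right subtrees.
Root pear: left subtree has 5 nodes {yew, ash, cedar, fir, aster}, right has 2 {fig, bay}.
  Root fir: left subtree has 3 nodes {yew, ash, cedar}, right has 1 {aster}.
    Root ash: left subtree has 1 node {yew}, right has 1 {cedar}.
  Root fig: left subtree has 0 nodes { }, right has 1 {bay}.

yew, cedar, ash, aster, fir, bay, fig, pear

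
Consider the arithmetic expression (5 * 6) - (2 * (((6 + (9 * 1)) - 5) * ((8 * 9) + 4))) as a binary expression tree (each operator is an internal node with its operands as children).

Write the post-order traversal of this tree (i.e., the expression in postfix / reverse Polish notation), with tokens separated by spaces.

5 6 * 2 6 9 1 * + 5 - 8 9 * 4 + * * -

Post-order on an expression tree gives postfix notation: for each operator, emit left operand, right operand, then the operator.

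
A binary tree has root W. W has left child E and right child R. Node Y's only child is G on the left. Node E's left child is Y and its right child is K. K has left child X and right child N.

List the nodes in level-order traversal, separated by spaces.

Level-order visits nodes level by level from the root, left to right within each level.
Level 0: W
Level 1: E, R
Level 2: Y, K
Level 3: G, X, N

W E R Y K G X N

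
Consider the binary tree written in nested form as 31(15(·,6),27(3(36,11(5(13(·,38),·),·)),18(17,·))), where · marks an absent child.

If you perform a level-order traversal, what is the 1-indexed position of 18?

Level-order visits nodes level by level from the root, left to right within each level.
Level 0: 31
Level 1: 15, 27
Level 2: 6, 3, 18
Level 3: 36, 11, 17
Level 4: 5
Level 5: 13
Level 6: 38
Full level-order sequence: 31, 15, 27, 6, 3, 18, 36, 11, 17, 5, 13, 38.

6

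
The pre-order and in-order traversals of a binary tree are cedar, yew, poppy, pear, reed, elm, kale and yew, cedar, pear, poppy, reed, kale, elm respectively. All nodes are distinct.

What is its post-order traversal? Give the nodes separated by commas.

The first element of pre-order is the root; it splits in-order into left and right subtrees.
Root cedar: left subtree has 1 node {yew}, right has 5 {pear, poppy, reed, kale, elm}.
  Root poppy: left subtree has 1 node {pear}, right has 3 {reed, kale, elm}.
    Root reed: left subtree has 0 nodes { }, right has 2 {kale, elm}.
      Root elm: left subtree has 1 node {kale}, right has 0 { }.

yew, pear, kale, elm, reed, poppy, cedar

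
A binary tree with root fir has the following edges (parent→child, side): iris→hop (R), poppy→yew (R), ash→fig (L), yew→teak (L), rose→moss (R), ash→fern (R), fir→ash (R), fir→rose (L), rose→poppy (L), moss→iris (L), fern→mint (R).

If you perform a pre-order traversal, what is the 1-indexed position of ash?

9

Pre-order visits the node, then its left subtree, then its right subtree.
Visit fir.
At fir: go left to rose.
  Visit rose.
  At rose: go left to poppy.
    Visit poppy.
    At poppy: no left child.
    At poppy: go right to yew.
      Visit yew.
      At yew: go left to teak.
        teak is a leaf — visit teak.
      At yew: no right child.
  At rose: go right to moss.
    Visit moss.
    At moss: go left to iris.
      Visit iris.
      At iris: no left child.
      At iris: go right to hop.
        hop is a leaf — visit hop.
    At moss: no right child.
At fir: go right to ash.
  Visit ash.
  At ash: go left to fig.
    fig is a leaf — visit fig.
  At ash: go right to fern.
    Visit fern.
    At fern: no left child.
    At fern: go right to mint.
      mint is a leaf — visit mint.
Full pre-order sequence: fir, rose, poppy, yew, teak, moss, iris, hop, ash, fig, fern, mint.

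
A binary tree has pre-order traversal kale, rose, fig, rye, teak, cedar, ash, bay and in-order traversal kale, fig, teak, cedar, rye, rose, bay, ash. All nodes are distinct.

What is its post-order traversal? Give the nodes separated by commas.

The first element of pre-order is the root; it splits in-order into left and right subtrees.
Root kale: left subtree has 0 nodes { }, right has 7 {fig, teak, cedar, rye, rose, bay, ash}.
  Root rose: left subtree has 4 nodes {fig, teak, cedar, rye}, right has 2 {bay, ash}.
    Root fig: left subtree has 0 nodes { }, right has 3 {teak, cedar, rye}.
      Root rye: left subtree has 2 nodes {teak, cedar}, right has 0 { }.
        Root teak: left subtree has 0 nodes { }, right has 1 {cedar}.
    Root ash: left subtree has 1 node {bay}, right has 0 { }.

cedar, teak, rye, fig, bay, ash, rose, kale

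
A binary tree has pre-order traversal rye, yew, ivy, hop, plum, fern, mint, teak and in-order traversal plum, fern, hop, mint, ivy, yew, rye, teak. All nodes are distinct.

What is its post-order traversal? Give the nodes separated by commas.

fern, plum, mint, hop, ivy, yew, teak, rye

The first element of pre-order is the root; it splits in-order into left and right subtrees.
Root rye: left subtree has 6 nodes {plum, fern, hop, mint, ivy, yew}, right has 1 {teak}.
  Root yew: left subtree has 5 nodes {plum, fern, hop, mint, ivy}, right has 0 { }.
    Root ivy: left subtree has 4 nodes {plum, fern, hop, mint}, right has 0 { }.
      Root hop: left subtree has 2 nodes {plum, fern}, right has 1 {mint}.
        Root plum: left subtree has 0 nodes { }, right has 1 {fern}.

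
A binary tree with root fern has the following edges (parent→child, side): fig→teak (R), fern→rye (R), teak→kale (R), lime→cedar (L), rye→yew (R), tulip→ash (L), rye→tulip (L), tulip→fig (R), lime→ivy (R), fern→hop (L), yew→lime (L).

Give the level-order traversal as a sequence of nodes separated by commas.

Level-order visits nodes level by level from the root, left to right within each level.
Level 0: fern
Level 1: hop, rye
Level 2: tulip, yew
Level 3: ash, fig, lime
Level 4: teak, cedar, ivy
Level 5: kale

fern, hop, rye, tulip, yew, ash, fig, lime, teak, cedar, ivy, kale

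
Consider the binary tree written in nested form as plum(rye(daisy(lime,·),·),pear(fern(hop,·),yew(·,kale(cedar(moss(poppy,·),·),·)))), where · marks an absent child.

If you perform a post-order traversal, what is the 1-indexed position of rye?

3

Post-order visits the left subtree, then the right subtree, then the node.
At plum: go left to rye.
  At rye: go left to daisy.
    At daisy: go left to lime.
      lime is a leaf — visit lime.
    At daisy: no right child.
    Visit daisy.
  At rye: no right child.
  Visit rye.
At plum: go right to pear.
  At pear: go left to fern.
    At fern: go left to hop.
      hop is a leaf — visit hop.
    At fern: no right child.
    Visit fern.
  At pear: go right to yew.
    At yew: no left child.
    At yew: go right to kale.
      At kale: go left to cedar.
        At cedar: go left to moss.
          At moss: go left to poppy.
            poppy is a leaf — visit poppy.
          At moss: no right child.
          Visit moss.
        At cedar: no right child.
        Visit cedar.
      At kale: no right child.
      Visit kale.
    Visit yew.
  Visit pear.
Visit plum.
Full post-order sequence: lime, daisy, rye, hop, fern, poppy, moss, cedar, kale, yew, pear, plum.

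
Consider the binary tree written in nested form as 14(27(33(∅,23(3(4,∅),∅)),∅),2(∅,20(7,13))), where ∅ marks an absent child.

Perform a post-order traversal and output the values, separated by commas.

Post-order visits the left subtree, then the right subtree, then the node.
At 14: go left to 27.
  At 27: go left to 33.
    At 33: no left child.
    At 33: go right to 23.
      At 23: go left to 3.
        At 3: go left to 4.
          4 is a leaf — visit 4.
        At 3: no right child.
        Visit 3.
      At 23: no right child.
      Visit 23.
    Visit 33.
  At 27: no right child.
  Visit 27.
At 14: go right to 2.
  At 2: no left child.
  At 2: go right to 20.
    At 20: go left to 7.
      7 is a leaf — visit 7.
    At 20: go right to 13.
      13 is a leaf — visit 13.
    Visit 20.
  Visit 2.
Visit 14.

4, 3, 23, 33, 27, 7, 13, 20, 2, 14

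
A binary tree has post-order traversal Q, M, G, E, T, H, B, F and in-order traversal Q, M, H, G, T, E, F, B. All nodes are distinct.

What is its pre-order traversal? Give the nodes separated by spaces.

The last element of post-order is the root; it splits in-order into left and right subtrees.
Root F: left subtree has 6 nodes {Q, M, H, G, T, E}, right has 1 {B}.
  Root H: left subtree has 2 nodes {Q, M}, right has 3 {G, T, E}.
    Root M: left subtree has 1 node {Q}, right has 0 { }.
    Root T: left subtree has 1 node {G}, right has 1 {E}.

F H M Q T G E B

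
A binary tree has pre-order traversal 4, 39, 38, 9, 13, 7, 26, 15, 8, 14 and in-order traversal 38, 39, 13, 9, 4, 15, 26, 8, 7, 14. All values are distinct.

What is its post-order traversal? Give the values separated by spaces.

The first element of pre-order is the root; it splits in-order into left and right subtrees.
Root 4: left subtree has 4 nodes {38, 39, 13, 9}, right has 5 {15, 26, 8, 7, 14}.
  Root 39: left subtree has 1 node {38}, right has 2 {13, 9}.
    Root 9: left subtree has 1 node {13}, right has 0 { }.
  Root 7: left subtree has 3 nodes {15, 26, 8}, right has 1 {14}.
    Root 26: left subtree has 1 node {15}, right has 1 {8}.

38 13 9 39 15 8 26 14 7 4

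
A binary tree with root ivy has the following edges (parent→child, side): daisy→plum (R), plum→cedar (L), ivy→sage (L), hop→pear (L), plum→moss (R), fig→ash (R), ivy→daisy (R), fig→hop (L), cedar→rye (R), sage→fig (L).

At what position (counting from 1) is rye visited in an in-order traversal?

In-order visits the left subtree, then the node, then the right subtree.
At ivy: go left to sage.
  At sage: go left to fig.
    At fig: go left to hop.
      At hop: go left to pear.
        pear is a leaf — visit pear.
      Visit hop.
      At hop: no right child.
    Visit fig.
    At fig: go right to ash.
      ash is a leaf — visit ash.
  Visit sage.
  At sage: no right child.
Visit ivy.
At ivy: go right to daisy.
  At daisy: no left child.
  Visit daisy.
  At daisy: go right to plum.
    At plum: go left to cedar.
      At cedar: no left child.
      Visit cedar.
      At cedar: go right to rye.
        rye is a leaf — visit rye.
    Visit plum.
    At plum: go right to moss.
      moss is a leaf — visit moss.
Full in-order sequence: pear, hop, fig, ash, sage, ivy, daisy, cedar, rye, plum, moss.

9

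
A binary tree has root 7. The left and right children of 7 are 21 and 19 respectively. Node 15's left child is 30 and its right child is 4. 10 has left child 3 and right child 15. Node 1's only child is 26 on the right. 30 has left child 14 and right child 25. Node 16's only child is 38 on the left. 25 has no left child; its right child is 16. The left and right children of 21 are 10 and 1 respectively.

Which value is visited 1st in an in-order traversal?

3

In-order visits the left subtree, then the node, then the right subtree.
At 7: go left to 21.
  At 21: go left to 10.
    At 10: go left to 3.
      3 is a leaf — visit 3.
    Visit 10.
    At 10: go right to 15.
      At 15: go left to 30.
        At 30: go left to 14.
          14 is a leaf — visit 14.
        Visit 30.
        At 30: go right to 25.
          At 25: no left child.
          Visit 25.
          At 25: go right to 16.
            At 16: go left to 38.
              38 is a leaf — visit 38.
            Visit 16.
            At 16: no right child.
      Visit 15.
      At 15: go right to 4.
        4 is a leaf — visit 4.
  Visit 21.
  At 21: go right to 1.
    At 1: no left child.
    Visit 1.
    At 1: go right to 26.
      26 is a leaf — visit 26.
Visit 7.
At 7: go right to 19.
  19 is a leaf — visit 19.
Full in-order sequence: 3, 10, 14, 30, 25, 38, 16, 15, 4, 21, 1, 26, 7, 19.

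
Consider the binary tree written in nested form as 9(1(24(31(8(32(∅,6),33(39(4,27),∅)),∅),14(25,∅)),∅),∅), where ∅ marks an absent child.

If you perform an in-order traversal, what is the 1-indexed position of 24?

9

In-order visits the left subtree, then the node, then the right subtree.
At 9: go left to 1.
  At 1: go left to 24.
    At 24: go left to 31.
      At 31: go left to 8.
        At 8: go left to 32.
          At 32: no left child.
          Visit 32.
          At 32: go right to 6.
            6 is a leaf — visit 6.
        Visit 8.
        At 8: go right to 33.
          At 33: go left to 39.
            At 39: go left to 4.
              4 is a leaf — visit 4.
            Visit 39.
            At 39: go right to 27.
              27 is a leaf — visit 27.
          Visit 33.
          At 33: no right child.
      Visit 31.
      At 31: no right child.
    Visit 24.
    At 24: go right to 14.
      At 14: go left to 25.
        25 is a leaf — visit 25.
      Visit 14.
      At 14: no right child.
  Visit 1.
  At 1: no right child.
Visit 9.
At 9: no right child.
Full in-order sequence: 32, 6, 8, 4, 39, 27, 33, 31, 24, 25, 14, 1, 9.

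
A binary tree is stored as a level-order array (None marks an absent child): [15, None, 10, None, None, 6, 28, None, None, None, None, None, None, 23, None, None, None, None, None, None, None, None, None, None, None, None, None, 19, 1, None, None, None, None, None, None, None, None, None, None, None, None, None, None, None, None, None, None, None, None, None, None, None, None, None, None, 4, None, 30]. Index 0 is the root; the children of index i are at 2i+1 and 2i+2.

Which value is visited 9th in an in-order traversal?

28

In-order visits the left subtree, then the node, then the right subtree.
At 15: no left child.
Visit 15.
At 15: go right to 10.
  At 10: go left to 6.
    6 is a leaf — visit 6.
  Visit 10.
  At 10: go right to 28.
    At 28: go left to 23.
      At 23: go left to 19.
        At 19: go left to 4.
          4 is a leaf — visit 4.
        Visit 19.
        At 19: no right child.
      Visit 23.
      At 23: go right to 1.
        At 1: go left to 30.
          30 is a leaf — visit 30.
        Visit 1.
        At 1: no right child.
    Visit 28.
    At 28: no right child.
Full in-order sequence: 15, 6, 10, 4, 19, 23, 30, 1, 28.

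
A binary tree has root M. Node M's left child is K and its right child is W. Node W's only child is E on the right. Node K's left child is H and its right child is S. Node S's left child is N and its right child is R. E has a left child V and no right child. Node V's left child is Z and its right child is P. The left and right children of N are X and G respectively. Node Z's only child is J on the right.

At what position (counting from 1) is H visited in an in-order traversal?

In-order visits the left subtree, then the node, then the right subtree.
At M: go left to K.
  At K: go left to H.
    H is a leaf — visit H.
  Visit K.
  At K: go right to S.
    At S: go left to N.
      At N: go left to X.
        X is a leaf — visit X.
      Visit N.
      At N: go right to G.
        G is a leaf — visit G.
    Visit S.
    At S: go right to R.
      R is a leaf — visit R.
Visit M.
At M: go right to W.
  At W: no left child.
  Visit W.
  At W: go right to E.
    At E: go left to V.
      At V: go left to Z.
        At Z: no left child.
        Visit Z.
        At Z: go right to J.
          J is a leaf — visit J.
      Visit V.
      At V: go right to P.
        P is a leaf — visit P.
    Visit E.
    At E: no right child.
Full in-order sequence: H, K, X, N, G, S, R, M, W, Z, J, V, P, E.

1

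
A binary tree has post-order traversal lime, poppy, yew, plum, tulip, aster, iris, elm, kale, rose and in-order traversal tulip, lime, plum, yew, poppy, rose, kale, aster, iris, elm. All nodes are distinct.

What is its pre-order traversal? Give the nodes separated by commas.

rose, tulip, plum, lime, yew, poppy, kale, elm, iris, aster

The last element of post-order is the root; it splits in-order into left and right subtrees.
Root rose: left subtree has 5 nodes {tulip, lime, plum, yew, poppy}, right has 4 {kale, aster, iris, elm}.
  Root tulip: left subtree has 0 nodes { }, right has 4 {lime, plum, yew, poppy}.
    Root plum: left subtree has 1 node {lime}, right has 2 {yew, poppy}.
      Root yew: left subtree has 0 nodes { }, right has 1 {poppy}.
  Root kale: left subtree has 0 nodes { }, right has 3 {aster, iris, elm}.
    Root elm: left subtree has 2 nodes {aster, iris}, right has 0 { }.
      Root iris: left subtree has 1 node {aster}, right has 0 { }.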